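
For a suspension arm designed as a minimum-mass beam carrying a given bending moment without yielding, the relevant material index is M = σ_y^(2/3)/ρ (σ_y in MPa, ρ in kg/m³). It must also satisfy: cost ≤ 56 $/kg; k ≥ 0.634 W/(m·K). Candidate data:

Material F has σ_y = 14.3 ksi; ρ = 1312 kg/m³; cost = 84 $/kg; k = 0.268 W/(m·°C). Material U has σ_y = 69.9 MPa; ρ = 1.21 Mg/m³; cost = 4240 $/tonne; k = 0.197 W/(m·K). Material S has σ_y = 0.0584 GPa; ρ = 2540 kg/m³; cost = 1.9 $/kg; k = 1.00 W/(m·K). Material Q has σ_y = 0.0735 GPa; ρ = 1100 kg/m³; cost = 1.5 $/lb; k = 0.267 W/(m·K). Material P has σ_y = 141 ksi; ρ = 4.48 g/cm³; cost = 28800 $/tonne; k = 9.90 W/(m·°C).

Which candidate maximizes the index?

Screen on constraints: cost ≤ 56 $/kg; k ≥ 0.634 W/(m·K). Survivors: material S, material P.
Convert each candidate to consistent units, then evaluate M:
  material S: σ_y = 58.40 MPa, ρ = 2540 kg/m³
  material P: σ_y = 972.2 MPa, ρ = 4480 kg/m³
  material P: M = 21.9×10⁻³
  material S: M = 5.93×10⁻³
Highest index: material P.

material P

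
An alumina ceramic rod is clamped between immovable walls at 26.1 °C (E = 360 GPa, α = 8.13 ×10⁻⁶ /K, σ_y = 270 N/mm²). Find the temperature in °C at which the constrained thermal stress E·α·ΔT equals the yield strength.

118 °C

σ_y = 270 N/mm² = 270.0 MPa.
E·α·ΔT = 270.0 MPa ⇒ ΔT = 270.0 / (360.0×10³ × 8.13×10⁻⁶) = 92.25 K.
T = 26.1 + 92.25 = 118.4 °C.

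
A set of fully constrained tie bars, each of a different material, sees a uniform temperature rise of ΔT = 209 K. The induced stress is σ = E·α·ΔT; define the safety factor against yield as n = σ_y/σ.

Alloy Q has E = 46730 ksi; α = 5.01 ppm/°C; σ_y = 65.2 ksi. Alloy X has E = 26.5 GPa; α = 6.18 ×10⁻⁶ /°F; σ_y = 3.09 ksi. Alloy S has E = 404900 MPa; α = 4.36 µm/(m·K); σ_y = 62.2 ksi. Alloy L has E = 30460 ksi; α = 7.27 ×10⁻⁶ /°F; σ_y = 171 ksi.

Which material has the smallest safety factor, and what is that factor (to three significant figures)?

In consistent units (E in GPa, α in ×10⁻⁶/K, σ_y in MPa):
  alloy Q: E = 322.2, α = 5.01, σ_y = 449.5 → σ = 337 MPa, n = 1.33
  alloy X: E = 26.50, α = 11.1, σ_y = 21.30 → σ = 61.6 MPa, n = 0.346
  alloy S: E = 404.9, α = 4.36, σ_y = 428.9 → σ = 369 MPa, n = 1.16
  alloy L: E = 210.0, α = 13.1, σ_y = 1179 → σ = 574 MPa, n = 2.05
Smallest n: alloy X with n = 0.346.

alloy X, n = 0.346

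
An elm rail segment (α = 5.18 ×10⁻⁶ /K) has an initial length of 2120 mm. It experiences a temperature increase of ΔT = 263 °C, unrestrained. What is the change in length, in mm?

ΔL = α·L₀·ΔT = 5.18×10⁻⁶ × 2120 mm × 263.0 K = 2.89 mm.

2.89 mm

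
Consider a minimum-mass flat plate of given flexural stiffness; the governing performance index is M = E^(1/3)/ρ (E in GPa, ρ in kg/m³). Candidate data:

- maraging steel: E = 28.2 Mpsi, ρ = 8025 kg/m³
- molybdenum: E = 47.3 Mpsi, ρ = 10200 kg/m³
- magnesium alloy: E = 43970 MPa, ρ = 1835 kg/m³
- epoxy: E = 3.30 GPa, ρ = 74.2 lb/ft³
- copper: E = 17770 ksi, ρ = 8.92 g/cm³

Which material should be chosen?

In SI units:
  maraging steel: E = 194.4 GPa, ρ = 8025 kg/m³
  molybdenum: E = 326.1 GPa, ρ = 10200 kg/m³
  magnesium alloy: E = 43.97 GPa, ρ = 1835 kg/m³
  epoxy: E = 3.300 GPa, ρ = 1189 kg/m³
  copper: E = 122.5 GPa, ρ = 8920 kg/m³
  magnesium alloy: M = 1.92×10⁻³
  epoxy: M = 1.25×10⁻³
  maraging steel: M = 0.722×10⁻³
  molybdenum: M = 0.675×10⁻³
  copper: M = 0.557×10⁻³
Highest index: magnesium alloy.

magnesium alloy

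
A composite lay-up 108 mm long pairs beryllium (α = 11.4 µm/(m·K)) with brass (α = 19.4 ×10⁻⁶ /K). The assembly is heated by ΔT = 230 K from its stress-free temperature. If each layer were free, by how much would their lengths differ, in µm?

199 µm

Δα = |11.4 − 19.4|×10⁻⁶/K = 8.00×10⁻⁶/K.
ΔL_mismatch = Δα·L·ΔT = 8.00×10⁻⁶ × 108.0 mm × 230.0 K = 199 µm.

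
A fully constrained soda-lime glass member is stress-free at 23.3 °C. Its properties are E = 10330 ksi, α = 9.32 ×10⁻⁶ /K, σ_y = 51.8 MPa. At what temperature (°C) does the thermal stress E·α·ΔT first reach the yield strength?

E = 10330 ksi = 71.22 GPa.
E·α·ΔT = 51.80 MPa ⇒ ΔT = 51.80 / (71.22×10³ × 9.32×10⁻⁶) = 78.04 K.
T = 23.3 + 78.04 = 101.3 °C.

101 °C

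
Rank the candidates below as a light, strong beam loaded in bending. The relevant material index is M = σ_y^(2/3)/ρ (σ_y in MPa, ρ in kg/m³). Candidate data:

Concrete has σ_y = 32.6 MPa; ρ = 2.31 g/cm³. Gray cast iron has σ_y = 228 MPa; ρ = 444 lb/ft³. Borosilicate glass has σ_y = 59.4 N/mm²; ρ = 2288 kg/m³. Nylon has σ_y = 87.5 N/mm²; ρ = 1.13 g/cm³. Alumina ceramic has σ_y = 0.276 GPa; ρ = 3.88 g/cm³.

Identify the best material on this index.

nylon

Putting every candidate on a common basis:
  concrete: σ_y = 32.60 MPa, ρ = 2310 kg/m³
  gray cast iron: σ_y = 228.0 MPa, ρ = 7112 kg/m³
  borosilicate glass: σ_y = 59.40 MPa, ρ = 2288 kg/m³
  nylon: σ_y = 87.50 MPa, ρ = 1130 kg/m³
  alumina ceramic: σ_y = 276.0 MPa, ρ = 3880 kg/m³
  nylon: M = 17.4×10⁻³
  alumina ceramic: M = 10.9×10⁻³
  borosilicate glass: M = 6.65×10⁻³
  gray cast iron: M = 5.25×10⁻³
  concrete: M = 4.42×10⁻³
Nylon ranks first.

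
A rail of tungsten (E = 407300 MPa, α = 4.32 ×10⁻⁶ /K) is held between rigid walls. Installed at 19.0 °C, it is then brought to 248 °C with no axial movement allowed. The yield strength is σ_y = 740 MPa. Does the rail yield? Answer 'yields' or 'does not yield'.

E = 407300 MPa = 407.3 GPa.
ΔT = 229.0 K. Constrained thermal stress σ = E·α·ΔT = 407.3×10³ MPa × 4.32×10⁻⁶ × 229.0 = 403 MPa (compressive).
Compare to σ_y = 740 MPa: σ < σ_y, so it does not yield.

does not yield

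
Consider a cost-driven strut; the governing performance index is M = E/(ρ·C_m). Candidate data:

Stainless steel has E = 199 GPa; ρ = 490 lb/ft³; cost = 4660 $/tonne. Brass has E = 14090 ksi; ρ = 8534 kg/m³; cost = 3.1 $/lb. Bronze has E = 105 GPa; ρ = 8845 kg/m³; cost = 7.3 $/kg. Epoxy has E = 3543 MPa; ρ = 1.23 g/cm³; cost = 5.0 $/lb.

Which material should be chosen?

stainless steel

Convert each candidate to consistent units, then evaluate M:
  stainless steel: E = 199.0 GPa, ρ = 7849 kg/m³, cost = 4.660 $/kg
  brass: E = 97.15 GPa, ρ = 8534 kg/m³, cost = 6.834 $/kg
  bronze: E = 105.0 GPa, ρ = 8845 kg/m³, cost = 7.300 $/kg
  epoxy: E = 3.543 GPa, ρ = 1230 kg/m³, cost = 11.02 $/kg
  stainless steel: M = 5.44 MN·m per $
  brass: M = 1.67 MN·m per $
  bronze: M = 1.63 MN·m per $
  epoxy: M = 0.261 MN·m per $
Stainless steel has the largest M.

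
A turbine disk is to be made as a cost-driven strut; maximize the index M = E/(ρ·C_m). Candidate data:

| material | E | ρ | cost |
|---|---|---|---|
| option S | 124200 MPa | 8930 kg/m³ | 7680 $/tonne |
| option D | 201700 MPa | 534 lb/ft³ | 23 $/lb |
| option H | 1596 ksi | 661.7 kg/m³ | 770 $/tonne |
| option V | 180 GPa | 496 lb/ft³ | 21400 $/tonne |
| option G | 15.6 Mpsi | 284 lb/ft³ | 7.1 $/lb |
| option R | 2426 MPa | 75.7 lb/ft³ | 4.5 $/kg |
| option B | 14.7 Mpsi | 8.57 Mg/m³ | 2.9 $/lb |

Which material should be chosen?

option H

After converting to SI:
  option S: E = 124.2 GPa, ρ = 8930 kg/m³, cost = 7.680 $/kg
  option D: E = 201.7 GPa, ρ = 8554 kg/m³, cost = 50.71 $/kg
  option H: E = 11.00 GPa, ρ = 661.7 kg/m³, cost = 0.7700 $/kg
  option V: E = 180.0 GPa, ρ = 7945 kg/m³, cost = 21.40 $/kg
  option G: E = 107.6 GPa, ρ = 4549 kg/m³, cost = 15.65 $/kg
  option R: E = 2.426 GPa, ρ = 1213 kg/m³, cost = 4.500 $/kg
  option B: E = 101.4 GPa, ρ = 8570 kg/m³, cost = 6.393 $/kg
  option H: M = 21.6 MN·m per $
  option B: M = 1.85 MN·m per $
  option S: M = 1.81 MN·m per $
  option G: M = 1.51 MN·m per $
  option V: M = 1.06 MN·m per $
  option D: M = 0.465 MN·m per $
  option R: M = 0.445 MN·m per $
Option H ranks first.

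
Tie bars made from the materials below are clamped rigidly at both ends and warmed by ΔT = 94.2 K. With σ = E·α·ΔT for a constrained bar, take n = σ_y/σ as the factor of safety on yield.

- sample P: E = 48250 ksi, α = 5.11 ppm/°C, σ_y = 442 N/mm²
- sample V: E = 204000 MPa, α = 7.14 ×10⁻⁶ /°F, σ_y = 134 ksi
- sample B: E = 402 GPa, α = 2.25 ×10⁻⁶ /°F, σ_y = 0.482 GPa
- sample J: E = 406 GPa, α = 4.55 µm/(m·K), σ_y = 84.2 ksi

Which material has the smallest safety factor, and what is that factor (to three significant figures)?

sample P, n = 2.76

Converting E to GPa, α to ×10⁻⁶/K, σ_y to MPa, then σ and n for each:
  sample P: E = 332.7, α = 5.11, σ_y = 442.0 → σ = 160 MPa, n = 2.76
  sample V: E = 204.0, α = 12.9, σ_y = 923.9 → σ = 247 MPa, n = 3.74
  sample B: E = 402.0, α = 4.05, σ_y = 482.0 → σ = 153 MPa, n = 3.14
  sample J: E = 406.0, α = 4.55, σ_y = 580.5 → σ = 174 MPa, n = 3.34
The minimum is sample P at n = 2.76.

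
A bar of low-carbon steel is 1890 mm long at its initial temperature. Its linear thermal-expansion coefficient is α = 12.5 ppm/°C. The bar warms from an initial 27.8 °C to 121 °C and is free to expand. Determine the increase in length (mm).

2.20 mm

ΔT = 121 − 27.8 = 93.20 K.
ΔL = α·L₀·ΔT = 12.5×10⁻⁶ × 1890 mm × 93.20 K = 2.20 mm.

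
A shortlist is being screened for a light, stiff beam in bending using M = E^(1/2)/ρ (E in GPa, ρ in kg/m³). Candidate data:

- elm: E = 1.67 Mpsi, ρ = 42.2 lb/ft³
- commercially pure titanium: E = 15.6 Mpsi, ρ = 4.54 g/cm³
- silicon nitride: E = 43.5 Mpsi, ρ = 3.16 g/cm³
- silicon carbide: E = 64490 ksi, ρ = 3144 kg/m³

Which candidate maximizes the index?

Normalizing units and computing the index:
  elm: E = 11.51 GPa, ρ = 676.0 kg/m³
  commercially pure titanium: E = 107.6 GPa, ρ = 4540 kg/m³
  silicon nitride: E = 299.9 GPa, ρ = 3160 kg/m³
  silicon carbide: E = 444.6 GPa, ρ = 3144 kg/m³
  silicon carbide: M = 6.71×10⁻³
  silicon nitride: M = 5.48×10⁻³
  elm: M = 5.02×10⁻³
  commercially pure titanium: M = 2.28×10⁻³
Highest index: silicon carbide.

silicon carbide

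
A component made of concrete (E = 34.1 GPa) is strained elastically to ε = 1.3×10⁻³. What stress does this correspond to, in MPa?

σ = E·ε = 34100 MPa × 1.3×10⁻³ = 44.3 MPa.

44.3 MPa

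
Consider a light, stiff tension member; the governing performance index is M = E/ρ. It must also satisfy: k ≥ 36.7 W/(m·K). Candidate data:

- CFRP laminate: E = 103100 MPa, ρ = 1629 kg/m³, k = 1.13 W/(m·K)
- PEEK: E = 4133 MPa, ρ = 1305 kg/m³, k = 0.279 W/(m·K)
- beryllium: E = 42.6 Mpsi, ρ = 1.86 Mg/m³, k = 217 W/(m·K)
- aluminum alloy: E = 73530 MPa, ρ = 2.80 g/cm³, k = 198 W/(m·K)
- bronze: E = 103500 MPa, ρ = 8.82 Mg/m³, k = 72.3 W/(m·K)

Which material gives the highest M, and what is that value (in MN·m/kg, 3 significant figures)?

Screen on constraints: k ≥ 36.7 W/(m·K). Survivors: beryllium, aluminum alloy, bronze.
After converting to SI:
  beryllium: E = 293.7 GPa, ρ = 1860 kg/m³
  aluminum alloy: E = 73.53 GPa, ρ = 2800 kg/m³
  bronze: E = 103.5 GPa, ρ = 8820 kg/m³
  beryllium: M = 158 MN·m/kg
  aluminum alloy: M = 26.3 MN·m/kg
  bronze: M = 11.7 MN·m/kg
The maximum is for beryllium.

beryllium, M = 158 MN·m/kg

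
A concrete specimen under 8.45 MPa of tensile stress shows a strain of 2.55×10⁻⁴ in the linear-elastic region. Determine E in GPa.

33.1 GPa

E = σ/ε = 8.45 MPa / 2.55×10⁻⁴ = 33140 MPa = 33.1 GPa.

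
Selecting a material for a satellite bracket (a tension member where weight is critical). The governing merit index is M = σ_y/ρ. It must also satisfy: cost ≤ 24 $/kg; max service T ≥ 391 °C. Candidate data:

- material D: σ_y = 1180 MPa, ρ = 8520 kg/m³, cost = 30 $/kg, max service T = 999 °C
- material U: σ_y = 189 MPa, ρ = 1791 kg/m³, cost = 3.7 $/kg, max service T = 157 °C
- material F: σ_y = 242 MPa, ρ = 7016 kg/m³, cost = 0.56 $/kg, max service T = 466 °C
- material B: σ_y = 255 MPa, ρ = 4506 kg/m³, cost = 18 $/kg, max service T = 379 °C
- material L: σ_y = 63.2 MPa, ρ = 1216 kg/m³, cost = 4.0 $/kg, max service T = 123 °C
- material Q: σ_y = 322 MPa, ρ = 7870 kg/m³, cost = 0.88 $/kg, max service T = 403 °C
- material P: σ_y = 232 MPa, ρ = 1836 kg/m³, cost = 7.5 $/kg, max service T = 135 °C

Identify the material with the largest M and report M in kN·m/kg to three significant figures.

material Q, M = 40.9 kN·m/kg

Screen on constraints: cost ≤ 24 $/kg; max service T ≥ 391 °C. Survivors: material F, material Q.
Evaluate M for each candidate:
  material Q: M = 40.9 kN·m/kg
  material F: M = 34.5 kN·m/kg
Material Q has the largest M.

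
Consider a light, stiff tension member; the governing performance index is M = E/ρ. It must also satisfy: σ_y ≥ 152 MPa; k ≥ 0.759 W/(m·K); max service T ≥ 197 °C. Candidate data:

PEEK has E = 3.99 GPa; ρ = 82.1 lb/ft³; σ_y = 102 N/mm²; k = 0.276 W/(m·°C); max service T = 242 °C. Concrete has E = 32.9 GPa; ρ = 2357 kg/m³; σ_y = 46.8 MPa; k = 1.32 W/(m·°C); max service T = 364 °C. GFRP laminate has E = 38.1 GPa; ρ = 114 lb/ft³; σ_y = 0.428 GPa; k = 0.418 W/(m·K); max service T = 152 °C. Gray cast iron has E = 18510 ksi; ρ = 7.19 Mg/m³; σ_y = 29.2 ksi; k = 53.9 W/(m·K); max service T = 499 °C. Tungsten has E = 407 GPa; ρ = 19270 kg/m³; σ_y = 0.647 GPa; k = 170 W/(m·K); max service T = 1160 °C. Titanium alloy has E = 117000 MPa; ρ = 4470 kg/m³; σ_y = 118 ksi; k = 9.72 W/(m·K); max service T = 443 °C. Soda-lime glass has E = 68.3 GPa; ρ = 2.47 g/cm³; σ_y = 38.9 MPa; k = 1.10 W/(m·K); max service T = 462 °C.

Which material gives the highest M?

Screen on constraints: σ_y ≥ 152 MPa; k ≥ 0.759 W/(m·K); max service T ≥ 197 °C. Survivors: gray cast iron, tungsten, titanium alloy.
In SI units:
  gray cast iron: E = 127.6 GPa, ρ = 7190 kg/m³
  tungsten: E = 407.0 GPa, ρ = 19270 kg/m³
  titanium alloy: E = 117.0 GPa, ρ = 4470 kg/m³
  titanium alloy: M = 26.2 MN·m/kg
  tungsten: M = 21.1 MN·m/kg
  gray cast iron: M = 17.7 MN·m/kg
The maximum is for titanium alloy.

titanium alloy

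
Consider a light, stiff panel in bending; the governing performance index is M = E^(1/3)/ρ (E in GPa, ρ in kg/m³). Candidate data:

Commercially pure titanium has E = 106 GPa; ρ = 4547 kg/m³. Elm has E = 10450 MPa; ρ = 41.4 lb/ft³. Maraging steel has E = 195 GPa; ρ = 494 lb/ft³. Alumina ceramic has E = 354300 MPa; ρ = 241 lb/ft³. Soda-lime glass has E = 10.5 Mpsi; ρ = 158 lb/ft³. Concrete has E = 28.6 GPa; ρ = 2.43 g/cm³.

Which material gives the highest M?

Convert each candidate to consistent units, then evaluate M:
  commercially pure titanium: E = 106.0 GPa, ρ = 4547 kg/m³
  elm: E = 10.45 GPa, ρ = 663.2 kg/m³
  maraging steel: E = 195.0 GPa, ρ = 7913 kg/m³
  alumina ceramic: E = 354.3 GPa, ρ = 3860 kg/m³
  soda-lime glass: E = 72.39 GPa, ρ = 2531 kg/m³
  concrete: E = 28.60 GPa, ρ = 2430 kg/m³
  elm: M = 3.30×10⁻³
  alumina ceramic: M = 1.83×10⁻³
  soda-lime glass: M = 1.65×10⁻³
  concrete: M = 1.26×10⁻³
  commercially pure titanium: M = 1.04×10⁻³
  maraging steel: M = 0.733×10⁻³
Highest index: elm.

elm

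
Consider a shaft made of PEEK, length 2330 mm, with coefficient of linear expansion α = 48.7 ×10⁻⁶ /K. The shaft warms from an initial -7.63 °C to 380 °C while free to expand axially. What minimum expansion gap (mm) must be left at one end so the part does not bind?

44.0 mm

ΔT = 380 − (-7.63) = 387.6 K.
ΔL = α·L₀·ΔT = 48.7×10⁻⁶ × 2330 mm × 387.6 K = 44.0 mm.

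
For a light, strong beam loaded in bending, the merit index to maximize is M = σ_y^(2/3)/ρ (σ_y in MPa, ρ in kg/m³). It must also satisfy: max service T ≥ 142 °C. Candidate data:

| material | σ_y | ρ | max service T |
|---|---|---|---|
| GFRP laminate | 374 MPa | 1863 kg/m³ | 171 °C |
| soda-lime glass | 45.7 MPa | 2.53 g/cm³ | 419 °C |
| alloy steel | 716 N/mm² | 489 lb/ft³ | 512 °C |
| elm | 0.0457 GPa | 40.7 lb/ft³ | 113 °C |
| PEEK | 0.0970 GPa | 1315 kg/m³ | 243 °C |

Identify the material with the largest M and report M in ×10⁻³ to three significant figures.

Screen on constraints: max service T ≥ 142 °C. Survivors: GFRP laminate, soda-lime glass, alloy steel, PEEK.
In SI units:
  GFRP laminate: σ_y = 374.0 MPa, ρ = 1863 kg/m³
  soda-lime glass: σ_y = 45.70 MPa, ρ = 2530 kg/m³
  alloy steel: σ_y = 716.0 MPa, ρ = 7833 kg/m³
  PEEK: σ_y = 97.00 MPa, ρ = 1315 kg/m³
  GFRP laminate: M = 27.9×10⁻³
  PEEK: M = 16.1×10⁻³
  alloy steel: M = 10.2×10⁻³
  soda-lime glass: M = 5.05×10⁻³
Highest index: GFRP laminate.

GFRP laminate, M = 27.9×10⁻³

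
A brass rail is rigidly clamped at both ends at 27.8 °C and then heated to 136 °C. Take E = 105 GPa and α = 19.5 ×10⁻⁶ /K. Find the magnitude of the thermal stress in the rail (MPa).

222 MPa

ΔT = 108.2 K. Constrained thermal stress σ = E·α·ΔT = 105.0×10³ MPa × 19.5×10⁻⁶ × 108.2 = 222 MPa (compressive).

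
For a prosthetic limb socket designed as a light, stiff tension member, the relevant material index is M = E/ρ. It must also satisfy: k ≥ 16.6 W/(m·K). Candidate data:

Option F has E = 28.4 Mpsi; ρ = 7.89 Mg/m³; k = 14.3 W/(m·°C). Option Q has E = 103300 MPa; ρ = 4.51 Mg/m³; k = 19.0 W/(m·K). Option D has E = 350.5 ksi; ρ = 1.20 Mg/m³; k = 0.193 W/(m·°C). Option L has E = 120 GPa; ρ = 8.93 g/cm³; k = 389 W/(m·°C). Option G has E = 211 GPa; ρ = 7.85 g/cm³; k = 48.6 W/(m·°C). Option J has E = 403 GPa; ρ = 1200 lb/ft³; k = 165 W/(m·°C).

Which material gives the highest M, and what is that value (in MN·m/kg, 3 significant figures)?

Screen on constraints: k ≥ 16.6 W/(m·K). Survivors: option Q, option L, option G, option J.
Putting every candidate on a common basis:
  option Q: E = 103.3 GPa, ρ = 4510 kg/m³
  option L: E = 120.0 GPa, ρ = 8930 kg/m³
  option G: E = 211.0 GPa, ρ = 7850 kg/m³
  option J: E = 403.0 GPa, ρ = 19220 kg/m³
  option G: M = 26.9 MN·m/kg
  option Q: M = 22.9 MN·m/kg
  option J: M = 21.0 MN·m/kg
  option L: M = 13.4 MN·m/kg
Option G ranks first.

option G, M = 26.9 MN·m/kg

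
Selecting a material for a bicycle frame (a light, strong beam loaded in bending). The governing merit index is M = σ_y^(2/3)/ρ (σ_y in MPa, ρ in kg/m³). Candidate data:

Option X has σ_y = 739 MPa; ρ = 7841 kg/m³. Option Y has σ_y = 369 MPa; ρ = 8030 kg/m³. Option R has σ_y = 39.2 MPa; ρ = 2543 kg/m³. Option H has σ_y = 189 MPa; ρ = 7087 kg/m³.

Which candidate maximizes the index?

option X

Computing M directly (units already consistent):
  option X: M = 10.4×10⁻³
  option Y: M = 6.41×10⁻³
  option H: M = 4.65×10⁻³
  option R: M = 4.54×10⁻³
Option X has the largest M.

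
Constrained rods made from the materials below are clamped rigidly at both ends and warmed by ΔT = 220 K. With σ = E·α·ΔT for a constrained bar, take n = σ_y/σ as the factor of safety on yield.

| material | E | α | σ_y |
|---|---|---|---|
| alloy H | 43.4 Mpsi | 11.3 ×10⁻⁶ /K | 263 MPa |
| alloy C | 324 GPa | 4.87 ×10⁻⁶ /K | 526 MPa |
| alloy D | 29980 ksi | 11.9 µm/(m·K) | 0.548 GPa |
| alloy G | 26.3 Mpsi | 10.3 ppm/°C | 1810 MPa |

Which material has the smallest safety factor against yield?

alloy H

Per material, after unit conversion:
  alloy H: E = 299.2, α = 11.3, σ_y = 263.0 → σ = 744 MPa, n = 0.354
  alloy C: E = 324.0, α = 4.87, σ_y = 526.0 → σ = 347 MPa, n = 1.52
  alloy D: E = 206.7, α = 11.9, σ_y = 548.0 → σ = 541 MPa, n = 1.01
  alloy G: E = 181.3, α = 10.3, σ_y = 1810 → σ = 411 MPa, n = 4.40
The minimum is alloy H at n = 0.354.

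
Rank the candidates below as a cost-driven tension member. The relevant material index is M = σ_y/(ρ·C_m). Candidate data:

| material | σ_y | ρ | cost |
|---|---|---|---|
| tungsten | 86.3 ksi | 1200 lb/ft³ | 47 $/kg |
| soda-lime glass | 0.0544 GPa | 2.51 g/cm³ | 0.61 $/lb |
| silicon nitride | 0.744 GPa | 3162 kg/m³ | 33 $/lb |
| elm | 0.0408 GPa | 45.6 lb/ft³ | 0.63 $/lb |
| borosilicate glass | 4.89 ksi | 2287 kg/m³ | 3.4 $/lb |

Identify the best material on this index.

Normalizing units and computing the index:
  tungsten: σ_y = 595.0 MPa, ρ = 19220 kg/m³, cost = 47.00 $/kg
  soda-lime glass: σ_y = 54.40 MPa, ρ = 2510 kg/m³, cost = 1.345 $/kg
  silicon nitride: σ_y = 744.0 MPa, ρ = 3162 kg/m³, cost = 72.75 $/kg
  elm: σ_y = 40.80 MPa, ρ = 730.4 kg/m³, cost = 1.389 $/kg
  borosilicate glass: σ_y = 33.72 MPa, ρ = 2287 kg/m³, cost = 7.496 $/kg
  elm: M = 40.2 kN·m per $
  soda-lime glass: M = 16.1 kN·m per $
  silicon nitride: M = 3.23 kN·m per $
  borosilicate glass: M = 1.97 kN·m per $
  tungsten: M = 0.659 kN·m per $
Elm has the largest M.

elm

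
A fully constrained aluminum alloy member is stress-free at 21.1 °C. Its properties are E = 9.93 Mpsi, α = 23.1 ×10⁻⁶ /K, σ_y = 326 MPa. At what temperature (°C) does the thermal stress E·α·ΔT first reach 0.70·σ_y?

165 °C

E = 9.93 Mpsi = 68.46 GPa.
E·α·ΔT = 228.2 MPa ⇒ ΔT = 228.2 / (68.46×10³ × 23.1×10⁻⁶) = 144.3 K.
T = 21.1 + 144.3 = 165.4 °C.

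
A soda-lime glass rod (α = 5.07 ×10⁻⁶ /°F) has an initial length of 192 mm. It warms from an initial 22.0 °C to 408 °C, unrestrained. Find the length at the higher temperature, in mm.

Convert α: 5.07×10⁻⁶/°F × (9/5) = 9.13×10⁻⁶/K.
ΔT = 408 − 22.0 = 386.0 K.
ΔL = α·L₀·ΔT = 9.13×10⁻⁶ × 192 mm × 386.0 K = 0.676 mm.
L = L₀ + ΔL = 192 + 0.676 = 192.68 mm.

192.68 mm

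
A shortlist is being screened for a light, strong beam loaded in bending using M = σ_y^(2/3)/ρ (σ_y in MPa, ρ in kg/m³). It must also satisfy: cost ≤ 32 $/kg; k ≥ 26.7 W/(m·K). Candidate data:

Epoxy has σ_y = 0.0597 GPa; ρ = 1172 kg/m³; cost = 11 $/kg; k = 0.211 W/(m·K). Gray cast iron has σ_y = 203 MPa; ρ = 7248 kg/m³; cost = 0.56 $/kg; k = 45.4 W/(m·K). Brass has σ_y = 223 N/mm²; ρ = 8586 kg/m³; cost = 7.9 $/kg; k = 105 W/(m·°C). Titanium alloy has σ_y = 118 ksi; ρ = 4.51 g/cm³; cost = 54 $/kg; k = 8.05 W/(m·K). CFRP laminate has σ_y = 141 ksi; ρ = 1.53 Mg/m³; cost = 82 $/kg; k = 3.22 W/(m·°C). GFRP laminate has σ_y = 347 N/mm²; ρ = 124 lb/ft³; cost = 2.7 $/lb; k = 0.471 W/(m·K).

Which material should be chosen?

Screen on constraints: cost ≤ 32 $/kg; k ≥ 26.7 W/(m·K). Survivors: gray cast iron, brass.
After converting to SI:
  gray cast iron: σ_y = 203.0 MPa, ρ = 7248 kg/m³
  brass: σ_y = 223.0 MPa, ρ = 8586 kg/m³
  gray cast iron: M = 4.77×10⁻³
  brass: M = 4.28×10⁻³
Highest index: gray cast iron.

gray cast iron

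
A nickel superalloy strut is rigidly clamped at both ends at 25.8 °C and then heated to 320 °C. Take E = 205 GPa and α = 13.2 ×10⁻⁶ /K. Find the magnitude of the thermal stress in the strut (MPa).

796 MPa

ΔT = 294.2 K. Constrained thermal stress σ = E·α·ΔT = 205.0×10³ MPa × 13.2×10⁻⁶ × 294.2 = 796 MPa (compressive).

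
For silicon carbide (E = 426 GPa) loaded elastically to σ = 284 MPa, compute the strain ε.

ε = σ/E = 284 / 426000 = 6.67×10⁻⁴.

6.67×10⁻⁴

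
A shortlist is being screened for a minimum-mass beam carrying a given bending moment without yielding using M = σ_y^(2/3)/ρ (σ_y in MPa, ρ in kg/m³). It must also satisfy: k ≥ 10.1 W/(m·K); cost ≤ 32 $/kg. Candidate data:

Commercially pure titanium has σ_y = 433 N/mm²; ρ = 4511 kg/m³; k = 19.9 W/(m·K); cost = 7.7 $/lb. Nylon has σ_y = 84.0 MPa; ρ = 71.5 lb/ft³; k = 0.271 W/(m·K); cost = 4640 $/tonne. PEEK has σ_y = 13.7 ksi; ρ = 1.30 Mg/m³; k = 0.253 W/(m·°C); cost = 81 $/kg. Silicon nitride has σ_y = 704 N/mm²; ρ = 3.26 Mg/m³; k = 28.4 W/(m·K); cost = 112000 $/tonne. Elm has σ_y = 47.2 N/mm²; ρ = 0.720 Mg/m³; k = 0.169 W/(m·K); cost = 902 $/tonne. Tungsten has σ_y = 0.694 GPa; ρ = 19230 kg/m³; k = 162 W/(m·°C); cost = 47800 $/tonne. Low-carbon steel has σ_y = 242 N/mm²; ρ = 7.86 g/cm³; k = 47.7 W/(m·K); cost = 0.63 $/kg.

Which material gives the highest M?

Screen on constraints: k ≥ 10.1 W/(m·K); cost ≤ 32 $/kg. Survivors: commercially pure titanium, low-carbon steel.
Convert each candidate to consistent units, then evaluate M:
  commercially pure titanium: σ_y = 433.0 MPa, ρ = 4511 kg/m³
  low-carbon steel: σ_y = 242.0 MPa, ρ = 7860 kg/m³
  commercially pure titanium: M = 12.7×10⁻³
  low-carbon steel: M = 4.94×10⁻³
The maximum is for commercially pure titanium.

commercially pure titanium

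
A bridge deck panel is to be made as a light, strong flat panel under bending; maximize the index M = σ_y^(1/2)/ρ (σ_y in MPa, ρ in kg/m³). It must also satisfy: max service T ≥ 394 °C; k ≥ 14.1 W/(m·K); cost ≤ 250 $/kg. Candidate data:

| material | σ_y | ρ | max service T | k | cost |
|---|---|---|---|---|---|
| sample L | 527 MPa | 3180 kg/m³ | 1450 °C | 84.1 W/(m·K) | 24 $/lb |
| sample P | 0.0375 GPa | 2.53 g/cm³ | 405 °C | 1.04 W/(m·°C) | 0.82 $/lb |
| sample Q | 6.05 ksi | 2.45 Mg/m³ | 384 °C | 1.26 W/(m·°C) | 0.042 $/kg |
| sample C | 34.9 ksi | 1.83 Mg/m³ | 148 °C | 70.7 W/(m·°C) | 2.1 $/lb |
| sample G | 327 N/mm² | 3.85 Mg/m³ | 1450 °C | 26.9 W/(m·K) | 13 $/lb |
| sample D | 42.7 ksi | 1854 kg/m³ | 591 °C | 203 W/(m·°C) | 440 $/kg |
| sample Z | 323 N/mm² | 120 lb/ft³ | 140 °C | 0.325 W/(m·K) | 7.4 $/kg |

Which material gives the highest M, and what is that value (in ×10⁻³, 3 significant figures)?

sample L, M = 7.22×10⁻³

Screen on constraints: max service T ≥ 394 °C; k ≥ 14.1 W/(m·K); cost ≤ 250 $/kg. Survivors: sample L, sample G.
Normalizing units and computing the index:
  sample L: σ_y = 527.0 MPa, ρ = 3180 kg/m³
  sample G: σ_y = 327.0 MPa, ρ = 3850 kg/m³
  sample L: M = 7.22×10⁻³
  sample G: M = 4.70×10⁻³
Highest index: sample L.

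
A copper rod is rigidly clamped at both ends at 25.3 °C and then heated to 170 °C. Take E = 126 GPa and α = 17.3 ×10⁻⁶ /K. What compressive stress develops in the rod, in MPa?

315 MPa

ΔT = 144.7 K. Constrained thermal stress σ = E·α·ΔT = 126.0×10³ MPa × 17.3×10⁻⁶ × 144.7 = 315 MPa (compressive).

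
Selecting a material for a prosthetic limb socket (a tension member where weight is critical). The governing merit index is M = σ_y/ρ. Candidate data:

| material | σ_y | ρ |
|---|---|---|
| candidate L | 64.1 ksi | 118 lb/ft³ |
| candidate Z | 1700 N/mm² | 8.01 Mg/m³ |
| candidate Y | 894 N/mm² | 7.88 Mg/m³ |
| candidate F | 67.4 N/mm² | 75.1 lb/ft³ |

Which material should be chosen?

candidate L

Convert each candidate to consistent units, then evaluate M:
  candidate L: σ_y = 442.0 MPa, ρ = 1890 kg/m³
  candidate Z: σ_y = 1700 MPa, ρ = 8010 kg/m³
  candidate Y: σ_y = 894.0 MPa, ρ = 7880 kg/m³
  candidate F: σ_y = 67.40 MPa, ρ = 1203 kg/m³
  candidate L: M = 234 kN·m/kg
  candidate Z: M = 212 kN·m/kg
  candidate Y: M = 113 kN·m/kg
  candidate F: M = 56.0 kN·m/kg
Highest index: candidate L.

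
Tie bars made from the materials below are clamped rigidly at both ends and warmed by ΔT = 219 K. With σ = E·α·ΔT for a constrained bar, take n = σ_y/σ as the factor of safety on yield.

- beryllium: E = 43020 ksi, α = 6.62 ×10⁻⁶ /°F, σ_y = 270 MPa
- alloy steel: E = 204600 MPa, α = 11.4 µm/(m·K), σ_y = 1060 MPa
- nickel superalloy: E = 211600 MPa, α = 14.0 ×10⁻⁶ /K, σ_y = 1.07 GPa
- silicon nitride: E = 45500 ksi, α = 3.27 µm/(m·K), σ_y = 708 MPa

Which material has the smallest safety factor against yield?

Converting E to GPa, α to ×10⁻⁶/K, σ_y to MPa, then σ and n for each:
  beryllium: E = 296.6, α = 11.9, σ_y = 270.0 → σ = 774 MPa, n = 0.349
  alloy steel: E = 204.6, α = 11.4, σ_y = 1060 → σ = 511 MPa, n = 2.08
  nickel superalloy: E = 211.6, α = 14.0, σ_y = 1070 → σ = 649 MPa, n = 1.65
  silicon nitride: E = 313.7, α = 3.27, σ_y = 708.0 → σ = 225 MPa, n = 3.15
Beryllium has the lowest safety factor, n = 0.349.

beryllium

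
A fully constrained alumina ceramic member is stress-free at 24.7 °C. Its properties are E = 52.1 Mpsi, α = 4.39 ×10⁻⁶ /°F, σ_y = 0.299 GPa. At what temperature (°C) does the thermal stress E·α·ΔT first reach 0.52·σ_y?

E = 52.1 Mpsi = 359.2 GPa.
α = 4.39×10⁻⁶/°F × 9/5 = 7.90×10⁻⁶/K.
σ_y = 0.299 GPa = 299.0 MPa.
E·α·ΔT = 155.5 MPa ⇒ ΔT = 155.5 / (359.2×10³ × 7.90×10⁻⁶) = 54.77 K.
T = 24.7 + 54.77 = 79.47 °C.

79.5 °C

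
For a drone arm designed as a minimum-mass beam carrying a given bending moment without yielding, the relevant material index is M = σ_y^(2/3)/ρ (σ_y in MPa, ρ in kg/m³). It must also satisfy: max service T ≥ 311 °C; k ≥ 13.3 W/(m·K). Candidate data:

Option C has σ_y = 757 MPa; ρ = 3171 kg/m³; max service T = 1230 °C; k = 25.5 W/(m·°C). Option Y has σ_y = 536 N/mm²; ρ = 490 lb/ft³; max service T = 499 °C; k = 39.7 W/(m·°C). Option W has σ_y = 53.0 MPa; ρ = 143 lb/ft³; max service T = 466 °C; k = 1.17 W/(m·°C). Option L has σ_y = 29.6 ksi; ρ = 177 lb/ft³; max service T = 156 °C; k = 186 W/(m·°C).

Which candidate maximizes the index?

Screen on constraints: max service T ≥ 311 °C; k ≥ 13.3 W/(m·K). Survivors: option C, option Y.
After converting to SI:
  option C: σ_y = 757.0 MPa, ρ = 3171 kg/m³
  option Y: σ_y = 536.0 MPa, ρ = 7849 kg/m³
  option C: M = 26.2×10⁻³
  option Y: M = 8.41×10⁻³
Option C has the largest M.

option C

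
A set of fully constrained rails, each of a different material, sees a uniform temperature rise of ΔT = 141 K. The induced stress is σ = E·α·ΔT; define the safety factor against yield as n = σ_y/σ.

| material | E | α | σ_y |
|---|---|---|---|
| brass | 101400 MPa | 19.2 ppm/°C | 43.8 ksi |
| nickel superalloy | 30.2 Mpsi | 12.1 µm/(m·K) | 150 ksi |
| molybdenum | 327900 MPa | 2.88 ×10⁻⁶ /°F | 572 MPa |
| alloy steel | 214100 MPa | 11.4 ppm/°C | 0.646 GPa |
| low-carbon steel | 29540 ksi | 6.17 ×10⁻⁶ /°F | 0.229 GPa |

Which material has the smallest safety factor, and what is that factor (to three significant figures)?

Converting E to GPa, α to ×10⁻⁶/K, σ_y to MPa, then σ and n for each:
  brass: E = 101.4, α = 19.2, σ_y = 302.0 → σ = 275 MPa, n = 1.10
  nickel superalloy: E = 208.2, α = 12.1, σ_y = 1034 → σ = 355 MPa, n = 2.91
  molybdenum: E = 327.9, α = 5.18, σ_y = 572.0 → σ = 240 MPa, n = 2.39
  alloy steel: E = 214.1, α = 11.4, σ_y = 646.0 → σ = 344 MPa, n = 1.88
  low-carbon steel: E = 203.7, α = 11.1, σ_y = 229.0 → σ = 319 MPa, n = 0.718
Low-carbon steel has the lowest safety factor, n = 0.718.

low-carbon steel, n = 0.718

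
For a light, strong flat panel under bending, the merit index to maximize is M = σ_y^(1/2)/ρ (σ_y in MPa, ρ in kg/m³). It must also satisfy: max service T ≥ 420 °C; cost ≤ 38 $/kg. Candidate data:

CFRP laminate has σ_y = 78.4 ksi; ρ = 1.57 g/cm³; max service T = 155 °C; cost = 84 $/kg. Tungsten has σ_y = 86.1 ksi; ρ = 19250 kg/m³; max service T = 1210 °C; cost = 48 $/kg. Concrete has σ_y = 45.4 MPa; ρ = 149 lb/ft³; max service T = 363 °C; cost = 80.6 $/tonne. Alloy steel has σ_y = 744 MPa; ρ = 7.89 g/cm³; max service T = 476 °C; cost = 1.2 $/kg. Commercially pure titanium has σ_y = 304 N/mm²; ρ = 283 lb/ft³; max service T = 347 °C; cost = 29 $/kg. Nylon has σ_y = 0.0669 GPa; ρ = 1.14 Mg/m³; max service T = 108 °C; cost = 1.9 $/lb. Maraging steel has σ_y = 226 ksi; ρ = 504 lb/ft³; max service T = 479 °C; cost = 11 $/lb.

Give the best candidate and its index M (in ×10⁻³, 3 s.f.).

maraging steel, M = 4.89×10⁻³

Screen on constraints: max service T ≥ 420 °C; cost ≤ 38 $/kg. Survivors: alloy steel, maraging steel.
In SI units:
  alloy steel: σ_y = 744.0 MPa, ρ = 7890 kg/m³
  maraging steel: σ_y = 1558 MPa, ρ = 8073 kg/m³
  maraging steel: M = 4.89×10⁻³
  alloy steel: M = 3.46×10⁻³
Highest index: maraging steel.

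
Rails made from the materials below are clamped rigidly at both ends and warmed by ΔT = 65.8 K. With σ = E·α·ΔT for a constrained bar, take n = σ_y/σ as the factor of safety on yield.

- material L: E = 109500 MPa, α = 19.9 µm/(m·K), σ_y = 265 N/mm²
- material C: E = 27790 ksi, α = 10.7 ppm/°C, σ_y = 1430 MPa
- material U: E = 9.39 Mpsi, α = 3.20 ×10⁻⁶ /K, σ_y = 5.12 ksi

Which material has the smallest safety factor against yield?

With everything in SI (GPa, ×10⁻⁶/K, MPa):
  material L: E = 109.5, α = 19.9, σ_y = 265.0 → σ = 143 MPa, n = 1.85
  material C: E = 191.6, α = 10.7, σ_y = 1430 → σ = 135 MPa, n = 10.6
  material U: E = 64.74, α = 3.20, σ_y = 35.30 → σ = 13.6 MPa, n = 2.59
The minimum is material L at n = 1.85.

material L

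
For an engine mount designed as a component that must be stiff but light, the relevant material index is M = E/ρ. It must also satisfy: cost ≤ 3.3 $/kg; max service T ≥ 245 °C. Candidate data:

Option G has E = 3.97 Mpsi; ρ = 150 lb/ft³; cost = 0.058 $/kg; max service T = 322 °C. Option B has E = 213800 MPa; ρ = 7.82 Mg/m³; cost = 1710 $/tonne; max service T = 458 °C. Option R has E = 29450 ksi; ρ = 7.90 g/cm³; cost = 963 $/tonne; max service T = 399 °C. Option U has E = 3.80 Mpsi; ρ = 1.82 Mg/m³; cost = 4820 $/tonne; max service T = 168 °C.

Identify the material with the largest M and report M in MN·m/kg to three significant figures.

Screen on constraints: cost ≤ 3.3 $/kg; max service T ≥ 245 °C. Survivors: option G, option B, option R.
In SI units:
  option G: E = 27.37 GPa, ρ = 2403 kg/m³
  option B: E = 213.8 GPa, ρ = 7820 kg/m³
  option R: E = 203.1 GPa, ρ = 7900 kg/m³
  option B: M = 27.3 MN·m/kg
  option R: M = 25.7 MN·m/kg
  option G: M = 11.4 MN·m/kg
The maximum is for option B.

option B, M = 27.3 MN·m/kg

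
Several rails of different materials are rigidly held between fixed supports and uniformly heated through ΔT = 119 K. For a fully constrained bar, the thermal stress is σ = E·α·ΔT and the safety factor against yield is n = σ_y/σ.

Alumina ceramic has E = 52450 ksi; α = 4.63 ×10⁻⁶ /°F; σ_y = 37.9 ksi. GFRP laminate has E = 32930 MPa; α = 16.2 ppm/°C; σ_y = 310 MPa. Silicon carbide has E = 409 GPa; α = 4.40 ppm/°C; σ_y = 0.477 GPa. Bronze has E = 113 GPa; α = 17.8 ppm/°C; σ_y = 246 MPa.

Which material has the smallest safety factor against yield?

alumina ceramic

In consistent units (E in GPa, α in ×10⁻⁶/K, σ_y in MPa):
  alumina ceramic: E = 361.6, α = 8.33, σ_y = 261.3 → σ = 359 MPa, n = 0.729
  GFRP laminate: E = 32.93, α = 16.2, σ_y = 310.0 → σ = 63.5 MPa, n = 4.88
  silicon carbide: E = 409.0, α = 4.40, σ_y = 477.0 → σ = 214 MPa, n = 2.23
  bronze: E = 113.0, α = 17.8, σ_y = 246.0 → σ = 239 MPa, n = 1.03
The minimum is alumina ceramic at n = 0.729.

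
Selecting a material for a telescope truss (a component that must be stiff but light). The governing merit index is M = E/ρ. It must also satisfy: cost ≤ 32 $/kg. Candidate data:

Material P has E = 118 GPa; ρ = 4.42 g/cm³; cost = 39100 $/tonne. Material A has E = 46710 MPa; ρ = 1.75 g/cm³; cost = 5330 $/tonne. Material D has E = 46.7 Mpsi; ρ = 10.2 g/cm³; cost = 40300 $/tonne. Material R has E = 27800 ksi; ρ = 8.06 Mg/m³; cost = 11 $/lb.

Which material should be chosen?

material A

Screen on constraints: cost ≤ 32 $/kg. Survivors: material A, material R.
In SI units:
  material A: E = 46.71 GPa, ρ = 1750 kg/m³
  material R: E = 191.7 GPa, ρ = 8060 kg/m³
  material A: M = 26.7 MN·m/kg
  material R: M = 23.8 MN·m/kg
Material A ranks first.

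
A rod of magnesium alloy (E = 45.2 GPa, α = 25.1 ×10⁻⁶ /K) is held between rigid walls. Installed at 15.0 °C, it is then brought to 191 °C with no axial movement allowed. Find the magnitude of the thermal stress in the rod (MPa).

ΔT = 176.0 K. Constrained thermal stress σ = E·α·ΔT = 45.20×10³ MPa × 25.1×10⁻⁶ × 176.0 = 200 MPa (compressive).

200 MPa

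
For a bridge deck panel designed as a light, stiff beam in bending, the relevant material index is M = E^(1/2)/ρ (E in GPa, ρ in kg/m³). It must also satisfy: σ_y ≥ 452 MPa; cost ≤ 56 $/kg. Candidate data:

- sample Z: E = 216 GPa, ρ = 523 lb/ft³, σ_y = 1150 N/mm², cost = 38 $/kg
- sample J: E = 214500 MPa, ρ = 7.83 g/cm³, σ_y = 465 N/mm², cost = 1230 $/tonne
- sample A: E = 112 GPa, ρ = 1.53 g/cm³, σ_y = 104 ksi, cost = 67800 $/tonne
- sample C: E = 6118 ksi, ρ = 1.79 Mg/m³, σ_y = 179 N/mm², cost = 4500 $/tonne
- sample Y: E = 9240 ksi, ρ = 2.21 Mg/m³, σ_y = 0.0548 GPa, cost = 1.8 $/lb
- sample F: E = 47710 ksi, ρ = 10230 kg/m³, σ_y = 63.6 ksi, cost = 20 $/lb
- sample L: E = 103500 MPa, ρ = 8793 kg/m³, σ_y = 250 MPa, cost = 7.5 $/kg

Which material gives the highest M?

sample J

Screen on constraints: σ_y ≥ 452 MPa; cost ≤ 56 $/kg. Survivors: sample Z, sample J.
Convert each candidate to consistent units, then evaluate M:
  sample Z: E = 216.0 GPa, ρ = 8378 kg/m³
  sample J: E = 214.5 GPa, ρ = 7830 kg/m³
  sample J: M = 1.87×10⁻³
  sample Z: M = 1.75×10⁻³
The maximum is for sample J.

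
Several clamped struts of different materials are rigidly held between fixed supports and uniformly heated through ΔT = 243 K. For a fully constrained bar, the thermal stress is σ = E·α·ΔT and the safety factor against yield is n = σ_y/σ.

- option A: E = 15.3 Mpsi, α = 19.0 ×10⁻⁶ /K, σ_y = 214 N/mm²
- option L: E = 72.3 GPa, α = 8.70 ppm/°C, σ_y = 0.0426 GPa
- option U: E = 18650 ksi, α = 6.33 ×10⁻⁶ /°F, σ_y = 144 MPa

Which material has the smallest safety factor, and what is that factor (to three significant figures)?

With everything in SI (GPa, ×10⁻⁶/K, MPa):
  option A: E = 105.5, α = 19.0, σ_y = 214.0 → σ = 487 MPa, n = 0.439
  option L: E = 72.30, α = 8.70, σ_y = 42.60 → σ = 153 MPa, n = 0.279
  option U: E = 128.6, α = 11.4, σ_y = 144.0 → σ = 356 MPa, n = 0.404
The minimum is option L at n = 0.279.

option L, n = 0.279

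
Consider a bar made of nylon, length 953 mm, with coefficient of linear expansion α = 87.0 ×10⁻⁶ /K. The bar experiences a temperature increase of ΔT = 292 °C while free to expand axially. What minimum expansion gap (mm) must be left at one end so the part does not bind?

ΔL = α·L₀·ΔT = 87.0×10⁻⁶ × 953 mm × 292.0 K = 24.2 mm.

24.2 mm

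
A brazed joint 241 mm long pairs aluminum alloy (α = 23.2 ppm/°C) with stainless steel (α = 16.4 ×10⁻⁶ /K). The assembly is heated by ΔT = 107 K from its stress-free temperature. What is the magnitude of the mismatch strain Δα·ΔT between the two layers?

7.28×10⁻⁴

Δα = |23.2 − 16.4|×10⁻⁶/K = 6.80×10⁻⁶/K.
Mismatch strain = Δα·ΔT = 6.80×10⁻⁶ × 107.0 = 7.28×10⁻⁴.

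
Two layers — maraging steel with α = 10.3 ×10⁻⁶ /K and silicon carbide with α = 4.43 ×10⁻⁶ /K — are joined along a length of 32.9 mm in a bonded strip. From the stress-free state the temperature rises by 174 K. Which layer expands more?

maraging steel

α(maraging steel) = 10.3×10⁻⁶/K vs α(silicon carbide) = 4.43×10⁻⁶/K.
Higher α expands more for the same ΔT: maraging steel.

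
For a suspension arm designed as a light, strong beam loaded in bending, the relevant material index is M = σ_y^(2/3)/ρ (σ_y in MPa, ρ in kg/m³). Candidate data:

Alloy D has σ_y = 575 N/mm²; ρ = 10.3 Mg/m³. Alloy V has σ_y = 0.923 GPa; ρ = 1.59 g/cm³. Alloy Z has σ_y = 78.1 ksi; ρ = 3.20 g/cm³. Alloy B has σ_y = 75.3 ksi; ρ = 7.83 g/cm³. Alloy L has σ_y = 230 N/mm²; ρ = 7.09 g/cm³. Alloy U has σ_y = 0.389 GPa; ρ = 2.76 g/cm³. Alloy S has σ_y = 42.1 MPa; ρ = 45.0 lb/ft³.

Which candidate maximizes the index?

In SI units:
  alloy D: σ_y = 575.0 MPa, ρ = 10300 kg/m³
  alloy V: σ_y = 923.0 MPa, ρ = 1590 kg/m³
  alloy Z: σ_y = 538.5 MPa, ρ = 3200 kg/m³
  alloy B: σ_y = 519.2 MPa, ρ = 7830 kg/m³
  alloy L: σ_y = 230.0 MPa, ρ = 7090 kg/m³
  alloy U: σ_y = 389.0 MPa, ρ = 2760 kg/m³
  alloy S: σ_y = 42.10 MPa, ρ = 720.8 kg/m³
  alloy V: M = 59.6×10⁻³
  alloy Z: M = 20.7×10⁻³
  alloy U: M = 19.3×10⁻³
  alloy S: M = 16.8×10⁻³
  alloy B: M = 8.25×10⁻³
  alloy D: M = 6.71×10⁻³
  alloy L: M = 5.29×10⁻³
The maximum is for alloy V.

alloy V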